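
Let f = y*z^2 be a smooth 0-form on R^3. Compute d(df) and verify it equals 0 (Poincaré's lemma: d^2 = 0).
d(df) = 0

Step 1: df = sum_i (∂f/∂x_i) dx_i = (0) dx + (z^2) dy + (2*y*z) dz.
Step 2: Apply d again. Using the 1-form formula, the coefficient of dx ∧ dy in d(df) is ∂^2 f/∂x ∂y - ∂^2 f/∂y ∂x = (0) - (0) = 0 (equality of mixed partials for smooth f).
Similarly for dx ∧ dz and dy ∧ dz — all coefficients vanish. So d(df) = 0.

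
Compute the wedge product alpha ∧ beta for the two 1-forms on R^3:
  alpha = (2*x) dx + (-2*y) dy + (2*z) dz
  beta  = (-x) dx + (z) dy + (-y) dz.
alpha ∧ beta = (2*x*(-y + z)) dx ∧ dy + (2*x*(-y + z)) dx ∧ dz + (2*y^2 - 2*z^2) dy ∧ dz

Distribute the wedge, using dx_i ∧ dx_j = -dx_j ∧ dx_i and dx_i ∧ dx_i = 0. For each pair (i, j) with i < j, the coefficient of dx_i ∧ dx_j in alpha ∧ beta is (alpha_i * beta_j - alpha_j * beta_i). Collecting: alpha ∧ beta = (2*x*(-y + z)) dx ∧ dy + (2*x*(-y + z)) dx ∧ dz + (2*y^2 - 2*z^2) dy ∧ dz.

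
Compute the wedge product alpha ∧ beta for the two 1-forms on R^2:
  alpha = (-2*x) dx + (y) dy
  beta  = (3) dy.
alpha ∧ beta = (-6*x) dx ∧ dy

Distribute the wedge, using dx_i ∧ dx_j = -dx_j ∧ dx_i and dx_i ∧ dx_i = 0. For each pair (i, j) with i < j, the coefficient of dx_i ∧ dx_j in alpha ∧ beta is (alpha_i * beta_j - alpha_j * beta_i). Collecting: alpha ∧ beta = (-6*x) dx ∧ dy.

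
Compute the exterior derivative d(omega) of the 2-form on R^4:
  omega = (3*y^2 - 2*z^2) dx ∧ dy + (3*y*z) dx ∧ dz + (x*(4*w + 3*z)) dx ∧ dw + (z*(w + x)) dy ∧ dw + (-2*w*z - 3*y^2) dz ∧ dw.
d(omega) = (-7*z) dx ∧ dy ∧ dz + (-3*x) dx ∧ dz ∧ dw + (z) dx ∧ dy ∧ dw + (-w - x - 6*y) dy ∧ dz ∧ dw

For a 2-form omega = sum_{i<j} g_{ij} dx_i ∧ dx_j, the exterior derivative is
  d(omega) = sum_{i<j} d(g_{ij}) ∧ dx_i ∧ dx_j = sum_{i<j, k} (∂g_{ij}/∂x_k) dx_k ∧ dx_i ∧ dx_j.
Expand each term, using dx_k ∧ dx_i ∧ dx_j = sgn(permutation) dx_{(a)} ∧ dx_{(b)} ∧ dx_{(c)} with (a < b < c) sorted:
  d(3*y^2 - 2*z^2) includes (∂/∂z)(3*y^2 - 2*z^2) dz = (-4*z) dz, which multiplied by dx ∧ dy gives (-4*z) dx ∧ dy ∧ dz
  d(3*y*z) includes (∂/∂y)(3*y*z) dy = (3*z) dy, which multiplied by dx ∧ dz gives (-3*z) dx ∧ dy ∧ dz
  d(x*(4*w + 3*z)) includes (∂/∂z)(x*(4*w + 3*z)) dz = (3*x) dz, which multiplied by dx ∧ dw gives (-3*x) dx ∧ dz ∧ dw
  d(z*(w + x)) includes (∂/∂x)(z*(w + x)) dx = (z) dx, which multiplied by dy ∧ dw gives (z) dx ∧ dy ∧ dw
  d(z*(w + x)) includes (∂/∂z)(z*(w + x)) dz = (w + x) dz, which multiplied by dy ∧ dw gives (-w - x) dy ∧ dz ∧ dw
  d(-2*w*z - 3*y^2) includes (∂/∂y)(-2*w*z - 3*y^2) dy = (-6*y) dy, which multiplied by dz ∧ dw gives (-6*y) dy ∧ dz ∧ dw
Collecting like 3-forms: d(omega) = (-7*z) dx ∧ dy ∧ dz + (-3*x) dx ∧ dz ∧ dw + (z) dx ∧ dy ∧ dw + (-w - x - 6*y) dy ∧ dz ∧ dw.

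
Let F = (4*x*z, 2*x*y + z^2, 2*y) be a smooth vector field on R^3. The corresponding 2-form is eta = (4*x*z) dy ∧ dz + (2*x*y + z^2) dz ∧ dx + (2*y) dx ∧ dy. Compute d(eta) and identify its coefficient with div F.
d(eta) = (2*x + 4*z) dx ∧ dy ∧ dz; div F = 2*x + 4*z

For a 2-form in R^3 of the form above, applying d gives a 3-form with coefficient ∂P/∂x + ∂Q/∂y + ∂R/∂z:
  ∂P/∂x = 4*z
  ∂Q/∂y = 2*x
  ∂R/∂z = 0
Sum = 2*x + 4*z, which is exactly div F.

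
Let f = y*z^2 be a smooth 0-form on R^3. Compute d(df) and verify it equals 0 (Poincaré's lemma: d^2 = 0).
d(df) = 0

Step 1: df = sum_i (∂f/∂x_i) dx_i = (0) dx + (z^2) dy + (2*y*z) dz.
Step 2: Apply d again. Using the 1-form formula, the coefficient of dx ∧ dy in d(df) is ∂^2 f/∂x ∂y - ∂^2 f/∂y ∂x = (0) - (0) = 0 (equality of mixed partials for smooth f).
Similarly for dx ∧ dz and dy ∧ dz — all coefficients vanish. So d(df) = 0.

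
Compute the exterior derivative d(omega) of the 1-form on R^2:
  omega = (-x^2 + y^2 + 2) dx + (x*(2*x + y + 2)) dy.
d(omega) = (4*x - y + 2) dx ∧ dy

For a 1-form omega = sum_i f_i dx_i, the exterior derivative is
  d(omega) = sum_{i < j} (∂f_j/∂x_i - ∂f_i/∂x_j) dx_i ∧ dx_j.
  coefficient of dx ∧ dy: ∂f_2/∂x - ∂f_1/∂y = ∂(x*(2*x + y + 2))/∂x - ∂(-x^2 + y^2 + 2)/∂y = 4*x - y + 2
Assembling: d(omega) = (4*x - y + 2) dx ∧ dy.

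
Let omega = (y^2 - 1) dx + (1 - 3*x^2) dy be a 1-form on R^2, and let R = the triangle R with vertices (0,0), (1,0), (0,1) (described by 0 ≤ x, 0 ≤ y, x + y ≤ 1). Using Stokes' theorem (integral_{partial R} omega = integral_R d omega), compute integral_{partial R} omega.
integral_(partial R) omega = -4/3

Stokes: integral_partial_R omega = integral_R d omega with d omega = (∂Q/∂x - ∂P/∂y) dx ∧ dy.
  ∂Q/∂x = -6*x
  ∂P/∂y = 2*y
  integrand = ∂Q/∂x - ∂P/∂y = -6*x - 2*y.
Integrating over R: integral_0^1 integral_0^{1-x} (-6*x - 2*y) dy dx = -4/3.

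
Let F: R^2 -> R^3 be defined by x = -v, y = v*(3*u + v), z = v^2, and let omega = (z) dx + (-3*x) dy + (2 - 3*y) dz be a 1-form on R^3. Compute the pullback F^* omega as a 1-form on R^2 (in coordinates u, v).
F^* omega = (9*v^2) du + (v*(-18*u*v + 9*u - 6*v^2 + 5*v + 4)) dv

Using F^*(f dg) = (f ∘ F) d(g ∘ F), substitute each coordinate x_i by F_i(u, v) in f_i, and replace dx_i by d F_i = (∂F_i/∂u) du + (∂F_i/∂v) dv.
  For the x component: f_1(F) = v^2; d F_1 = (0) du + (-1) dv
  For the y component: f_2(F) = 3*v; d F_2 = (3*v) du + (3*u + 2*v) dv
  For the z component: f_3(F) = -9*u*v - 3*v^2 + 2; d F_3 = (0) du + (2*v) dv
Combining and collecting du, dv coefficients:
  coeff of du: 9*v^2
  coeff of dv: v*(-18*u*v + 9*u - 6*v^2 + 5*v + 4)
F^* omega = (9*v^2) du + (v*(-18*u*v + 9*u - 6*v^2 + 5*v + 4)) dv.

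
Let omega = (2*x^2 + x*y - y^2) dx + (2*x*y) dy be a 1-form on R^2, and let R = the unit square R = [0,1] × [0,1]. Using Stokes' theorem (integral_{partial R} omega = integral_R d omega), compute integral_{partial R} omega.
integral_(partial R) omega = 3/2

Stokes: integral_partial_R omega = integral_R d omega with d omega = (∂Q/∂x - ∂P/∂y) dx ∧ dy.
  ∂Q/∂x = 2*y
  ∂P/∂y = x - 2*y
  integrand = ∂Q/∂x - ∂P/∂y = -x + 4*y.
Integrating over R: integral_0^1 integral_0^1 (-x + 4*y) dx dy = 3/2.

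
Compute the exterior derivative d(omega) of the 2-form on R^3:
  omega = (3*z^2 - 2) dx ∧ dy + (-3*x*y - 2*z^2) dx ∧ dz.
d(omega) = (3*x + 6*z) dx ∧ dy ∧ dz

For a 2-form omega = sum_{i<j} g_{ij} dx_i ∧ dx_j, the exterior derivative is
  d(omega) = sum_{i<j} d(g_{ij}) ∧ dx_i ∧ dx_j = sum_{i<j, k} (∂g_{ij}/∂x_k) dx_k ∧ dx_i ∧ dx_j.
Expand each term, using dx_k ∧ dx_i ∧ dx_j = sgn(permutation) dx_{(a)} ∧ dx_{(b)} ∧ dx_{(c)} with (a < b < c) sorted:
  d(3*z^2 - 2) includes (∂/∂z)(3*z^2 - 2) dz = (6*z) dz, which multiplied by dx ∧ dy gives (6*z) dx ∧ dy ∧ dz
  d(-3*x*y - 2*z^2) includes (∂/∂y)(-3*x*y - 2*z^2) dy = (-3*x) dy, which multiplied by dx ∧ dz gives (3*x) dx ∧ dy ∧ dz
Collecting like 3-forms: d(omega) = (3*x + 6*z) dx ∧ dy ∧ dz.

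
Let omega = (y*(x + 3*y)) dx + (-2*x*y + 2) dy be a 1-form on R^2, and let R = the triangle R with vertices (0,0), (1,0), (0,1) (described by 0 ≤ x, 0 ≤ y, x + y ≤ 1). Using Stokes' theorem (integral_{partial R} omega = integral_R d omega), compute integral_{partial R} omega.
integral_(partial R) omega = -3/2

Stokes: integral_partial_R omega = integral_R d omega with d omega = (∂Q/∂x - ∂P/∂y) dx ∧ dy.
  ∂Q/∂x = -2*y
  ∂P/∂y = x + 6*y
  integrand = ∂Q/∂x - ∂P/∂y = -x - 8*y.
Integrating over R: integral_0^1 integral_0^{1-x} (-x - 8*y) dy dx = -3/2.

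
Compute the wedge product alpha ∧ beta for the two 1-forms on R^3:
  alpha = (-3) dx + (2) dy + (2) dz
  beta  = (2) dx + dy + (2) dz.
alpha ∧ beta = (-7) dx ∧ dy + (-10) dx ∧ dz + (2) dy ∧ dz

Distribute the wedge, using dx_i ∧ dx_j = -dx_j ∧ dx_i and dx_i ∧ dx_i = 0. For each pair (i, j) with i < j, the coefficient of dx_i ∧ dx_j in alpha ∧ beta is (alpha_i * beta_j - alpha_j * beta_i). Collecting: alpha ∧ beta = (-7) dx ∧ dy + (-10) dx ∧ dz + (2) dy ∧ dz.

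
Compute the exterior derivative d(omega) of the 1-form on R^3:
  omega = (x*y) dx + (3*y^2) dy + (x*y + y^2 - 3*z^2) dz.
d(omega) = (-x) dx ∧ dy + (y) dx ∧ dz + (x + 2*y) dy ∧ dz

For a 1-form omega = sum_i f_i dx_i, the exterior derivative is
  d(omega) = sum_{i < j} (∂f_j/∂x_i - ∂f_i/∂x_j) dx_i ∧ dx_j.
  coefficient of dx ∧ dy: ∂f_2/∂x - ∂f_1/∂y = ∂(3*y^2)/∂x - ∂(x*y)/∂y = -x
  coefficient of dx ∧ dz: ∂f_3/∂x - ∂f_1/∂z = ∂(x*y + y^2 - 3*z^2)/∂x - ∂(x*y)/∂z = y
  coefficient of dy ∧ dz: ∂f_3/∂y - ∂f_2/∂z = ∂(x*y + y^2 - 3*z^2)/∂y - ∂(3*y^2)/∂z = x + 2*y
Assembling: d(omega) = (-x) dx ∧ dy + (y) dx ∧ dz + (x + 2*y) dy ∧ dz.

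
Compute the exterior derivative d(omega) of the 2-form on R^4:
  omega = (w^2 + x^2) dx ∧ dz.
d(omega) = (2*w) dx ∧ dz ∧ dw

For a 2-form omega = sum_{i<j} g_{ij} dx_i ∧ dx_j, the exterior derivative is
  d(omega) = sum_{i<j} d(g_{ij}) ∧ dx_i ∧ dx_j = sum_{i<j, k} (∂g_{ij}/∂x_k) dx_k ∧ dx_i ∧ dx_j.
Expand each term, using dx_k ∧ dx_i ∧ dx_j = sgn(permutation) dx_{(a)} ∧ dx_{(b)} ∧ dx_{(c)} with (a < b < c) sorted:
  d(w^2 + x^2) includes (∂/∂w)(w^2 + x^2) dw = (2*w) dw, which multiplied by dx ∧ dz gives (2*w) dx ∧ dz ∧ dw
Collecting like 3-forms: d(omega) = (2*w) dx ∧ dz ∧ dw.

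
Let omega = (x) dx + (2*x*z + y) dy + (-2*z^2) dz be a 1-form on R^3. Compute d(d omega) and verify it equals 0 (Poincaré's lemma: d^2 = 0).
d(d omega) = 0

Step 1: d omega = sum_{i<j} (∂f_j/∂x_i - ∂f_i/∂x_j) dx_i ∧ dx_j:
  coeff of dx ∧ dy: 2*z
  coeff of dx ∧ dz: 0
  coeff of dy ∧ dz: -2*x
Step 2: Apply d again to each 2-form coefficient. The only possible 3-form in R^3 is dx ∧ dy ∧ dz, with coefficient
  ∂(coeff of dy∧dz)/∂x - ∂(coeff of dx∧dz)/∂y + ∂(coeff of dx∧dy)/∂z
  = ∂/∂x (-2*x) - ∂/∂y (0) + ∂/∂z (2*z).
Each of these terms simplifies to sums of mixed partials that cancel in pairs. The result is 0 (by equality of mixed partials for smooth functions — Schwarz / Clairaut).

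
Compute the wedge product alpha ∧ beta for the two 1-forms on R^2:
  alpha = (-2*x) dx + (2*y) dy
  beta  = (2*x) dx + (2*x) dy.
alpha ∧ beta = (-4*x*(x + y)) dx ∧ dy

Distribute the wedge, using dx_i ∧ dx_j = -dx_j ∧ dx_i and dx_i ∧ dx_i = 0. For each pair (i, j) with i < j, the coefficient of dx_i ∧ dx_j in alpha ∧ beta is (alpha_i * beta_j - alpha_j * beta_i). Collecting: alpha ∧ beta = (-4*x*(x + y)) dx ∧ dy.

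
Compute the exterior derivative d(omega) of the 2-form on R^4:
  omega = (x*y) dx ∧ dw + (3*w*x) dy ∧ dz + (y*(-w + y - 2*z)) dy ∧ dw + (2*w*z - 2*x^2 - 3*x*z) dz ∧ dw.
d(omega) = (-x) dx ∧ dy ∧ dw + (3*w) dx ∧ dy ∧ dz + (3*x + 2*y) dy ∧ dz ∧ dw + (-4*x - 3*z) dx ∧ dz ∧ dw

For a 2-form omega = sum_{i<j} g_{ij} dx_i ∧ dx_j, the exterior derivative is
  d(omega) = sum_{i<j} d(g_{ij}) ∧ dx_i ∧ dx_j = sum_{i<j, k} (∂g_{ij}/∂x_k) dx_k ∧ dx_i ∧ dx_j.
Expand each term, using dx_k ∧ dx_i ∧ dx_j = sgn(permutation) dx_{(a)} ∧ dx_{(b)} ∧ dx_{(c)} with (a < b < c) sorted:
  d(x*y) includes (∂/∂y)(x*y) dy = (x) dy, which multiplied by dx ∧ dw gives (-x) dx ∧ dy ∧ dw
  d(3*w*x) includes (∂/∂x)(3*w*x) dx = (3*w) dx, which multiplied by dy ∧ dz gives (3*w) dx ∧ dy ∧ dz
  d(3*w*x) includes (∂/∂w)(3*w*x) dw = (3*x) dw, which multiplied by dy ∧ dz gives (3*x) dy ∧ dz ∧ dw
  d(y*(-w + y - 2*z)) includes (∂/∂z)(y*(-w + y - 2*z)) dz = (-2*y) dz, which multiplied by dy ∧ dw gives (2*y) dy ∧ dz ∧ dw
  d(2*w*z - 2*x^2 - 3*x*z) includes (∂/∂x)(2*w*z - 2*x^2 - 3*x*z) dx = (-4*x - 3*z) dx, which multiplied by dz ∧ dw gives (-4*x - 3*z) dx ∧ dz ∧ dw
Collecting like 3-forms: d(omega) = (-x) dx ∧ dy ∧ dw + (3*w) dx ∧ dy ∧ dz + (3*x + 2*y) dy ∧ dz ∧ dw + (-4*x - 3*z) dx ∧ dz ∧ dw.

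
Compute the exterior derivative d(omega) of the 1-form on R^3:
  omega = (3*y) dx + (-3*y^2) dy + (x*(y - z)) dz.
d(omega) = (-3) dx ∧ dy + (y - z) dx ∧ dz + (x) dy ∧ dz

For a 1-form omega = sum_i f_i dx_i, the exterior derivative is
  d(omega) = sum_{i < j} (∂f_j/∂x_i - ∂f_i/∂x_j) dx_i ∧ dx_j.
  coefficient of dx ∧ dy: ∂f_2/∂x - ∂f_1/∂y = ∂(-3*y^2)/∂x - ∂(3*y)/∂y = -3
  coefficient of dx ∧ dz: ∂f_3/∂x - ∂f_1/∂z = ∂(x*(y - z))/∂x - ∂(3*y)/∂z = y - z
  coefficient of dy ∧ dz: ∂f_3/∂y - ∂f_2/∂z = ∂(x*(y - z))/∂y - ∂(-3*y^2)/∂z = x
Assembling: d(omega) = (-3) dx ∧ dy + (y - z) dx ∧ dz + (x) dy ∧ dz.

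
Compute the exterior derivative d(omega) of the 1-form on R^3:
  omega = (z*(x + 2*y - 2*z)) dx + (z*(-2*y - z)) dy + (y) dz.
d(omega) = (-2*z) dx ∧ dy + (-x - 2*y + 4*z) dx ∧ dz + (2*y + 2*z + 1) dy ∧ dz

For a 1-form omega = sum_i f_i dx_i, the exterior derivative is
  d(omega) = sum_{i < j} (∂f_j/∂x_i - ∂f_i/∂x_j) dx_i ∧ dx_j.
  coefficient of dx ∧ dy: ∂f_2/∂x - ∂f_1/∂y = ∂(z*(-2*y - z))/∂x - ∂(z*(x + 2*y - 2*z))/∂y = -2*z
  coefficient of dx ∧ dz: ∂f_3/∂x - ∂f_1/∂z = ∂(y)/∂x - ∂(z*(x + 2*y - 2*z))/∂z = -x - 2*y + 4*z
  coefficient of dy ∧ dz: ∂f_3/∂y - ∂f_2/∂z = ∂(y)/∂y - ∂(z*(-2*y - z))/∂z = 2*y + 2*z + 1
Assembling: d(omega) = (-2*z) dx ∧ dy + (-x - 2*y + 4*z) dx ∧ dz + (2*y + 2*z + 1) dy ∧ dz.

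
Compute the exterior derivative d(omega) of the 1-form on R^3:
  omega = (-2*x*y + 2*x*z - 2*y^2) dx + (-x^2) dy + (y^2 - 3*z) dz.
d(omega) = (4*y) dx ∧ dy + (-2*x) dx ∧ dz + (2*y) dy ∧ dz

For a 1-form omega = sum_i f_i dx_i, the exterior derivative is
  d(omega) = sum_{i < j} (∂f_j/∂x_i - ∂f_i/∂x_j) dx_i ∧ dx_j.
  coefficient of dx ∧ dy: ∂f_2/∂x - ∂f_1/∂y = ∂(-x^2)/∂x - ∂(-2*x*y + 2*x*z - 2*y^2)/∂y = 4*y
  coefficient of dx ∧ dz: ∂f_3/∂x - ∂f_1/∂z = ∂(y^2 - 3*z)/∂x - ∂(-2*x*y + 2*x*z - 2*y^2)/∂z = -2*x
  coefficient of dy ∧ dz: ∂f_3/∂y - ∂f_2/∂z = ∂(y^2 - 3*z)/∂y - ∂(-x^2)/∂z = 2*y
Assembling: d(omega) = (4*y) dx ∧ dy + (-2*x) dx ∧ dz + (2*y) dy ∧ dz.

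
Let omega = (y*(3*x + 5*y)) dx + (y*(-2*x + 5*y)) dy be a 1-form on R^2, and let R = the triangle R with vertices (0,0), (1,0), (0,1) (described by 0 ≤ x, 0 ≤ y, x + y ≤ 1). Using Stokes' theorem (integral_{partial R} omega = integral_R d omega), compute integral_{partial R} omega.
integral_(partial R) omega = -5/2

Stokes: integral_partial_R omega = integral_R d omega with d omega = (∂Q/∂x - ∂P/∂y) dx ∧ dy.
  ∂Q/∂x = -2*y
  ∂P/∂y = 3*x + 10*y
  integrand = ∂Q/∂x - ∂P/∂y = -3*x - 12*y.
Integrating over R: integral_0^1 integral_0^{1-x} (-3*x - 12*y) dy dx = -5/2.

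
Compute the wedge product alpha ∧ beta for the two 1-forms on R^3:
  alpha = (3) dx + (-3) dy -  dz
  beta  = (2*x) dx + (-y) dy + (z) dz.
alpha ∧ beta = (6*x - 3*y) dx ∧ dy + (2*x + 3*z) dx ∧ dz + (-y - 3*z) dy ∧ dz

Distribute the wedge, using dx_i ∧ dx_j = -dx_j ∧ dx_i and dx_i ∧ dx_i = 0. For each pair (i, j) with i < j, the coefficient of dx_i ∧ dx_j in alpha ∧ beta is (alpha_i * beta_j - alpha_j * beta_i). Collecting: alpha ∧ beta = (6*x - 3*y) dx ∧ dy + (2*x + 3*z) dx ∧ dz + (-y - 3*z) dy ∧ dz.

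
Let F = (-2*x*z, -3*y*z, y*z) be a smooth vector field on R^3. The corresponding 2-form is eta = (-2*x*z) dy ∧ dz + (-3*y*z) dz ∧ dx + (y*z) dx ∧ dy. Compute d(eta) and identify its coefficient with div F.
d(eta) = (y - 5*z) dx ∧ dy ∧ dz; div F = y - 5*z

For a 2-form in R^3 of the form above, applying d gives a 3-form with coefficient ∂P/∂x + ∂Q/∂y + ∂R/∂z:
  ∂P/∂x = -2*z
  ∂Q/∂y = -3*z
  ∂R/∂z = y
Sum = y - 5*z, which is exactly div F.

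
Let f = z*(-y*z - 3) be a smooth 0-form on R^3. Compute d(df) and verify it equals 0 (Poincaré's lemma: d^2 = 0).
d(df) = 0

Step 1: df = sum_i (∂f/∂x_i) dx_i = (0) dx + (-z^2) dy + (-2*y*z - 3) dz.
Step 2: Apply d again. Using the 1-form formula, the coefficient of dx ∧ dy in d(df) is ∂^2 f/∂x ∂y - ∂^2 f/∂y ∂x = (0) - (0) = 0 (equality of mixed partials for smooth f).
Similarly for dx ∧ dz and dy ∧ dz — all coefficients vanish. So d(df) = 0.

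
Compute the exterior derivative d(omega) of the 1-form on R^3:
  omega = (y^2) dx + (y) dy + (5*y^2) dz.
d(omega) = (-2*y) dx ∧ dy + (10*y) dy ∧ dz

For a 1-form omega = sum_i f_i dx_i, the exterior derivative is
  d(omega) = sum_{i < j} (∂f_j/∂x_i - ∂f_i/∂x_j) dx_i ∧ dx_j.
  coefficient of dx ∧ dy: ∂f_2/∂x - ∂f_1/∂y = ∂(y)/∂x - ∂(y^2)/∂y = -2*y
  coefficient of dy ∧ dz: ∂f_3/∂y - ∂f_2/∂z = ∂(5*y^2)/∂y - ∂(y)/∂z = 10*y
Assembling: d(omega) = (-2*y) dx ∧ dy + (10*y) dy ∧ dz.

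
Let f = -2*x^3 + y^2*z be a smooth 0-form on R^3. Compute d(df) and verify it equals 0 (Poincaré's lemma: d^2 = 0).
d(df) = 0

Step 1: df = sum_i (∂f/∂x_i) dx_i = (-6*x^2) dx + (2*y*z) dy + (y^2) dz.
Step 2: Apply d again. Using the 1-form formula, the coefficient of dx ∧ dy in d(df) is ∂^2 f/∂x ∂y - ∂^2 f/∂y ∂x = (0) - (0) = 0 (equality of mixed partials for smooth f).
Similarly for dx ∧ dz and dy ∧ dz — all coefficients vanish. So d(df) = 0.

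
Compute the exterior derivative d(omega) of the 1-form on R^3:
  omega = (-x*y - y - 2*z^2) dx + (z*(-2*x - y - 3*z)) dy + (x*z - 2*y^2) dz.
d(omega) = (x - 2*z + 1) dx ∧ dy + (5*z) dx ∧ dz + (2*x - 3*y + 6*z) dy ∧ dz

For a 1-form omega = sum_i f_i dx_i, the exterior derivative is
  d(omega) = sum_{i < j} (∂f_j/∂x_i - ∂f_i/∂x_j) dx_i ∧ dx_j.
  coefficient of dx ∧ dy: ∂f_2/∂x - ∂f_1/∂y = ∂(z*(-2*x - y - 3*z))/∂x - ∂(-x*y - y - 2*z^2)/∂y = x - 2*z + 1
  coefficient of dx ∧ dz: ∂f_3/∂x - ∂f_1/∂z = ∂(x*z - 2*y^2)/∂x - ∂(-x*y - y - 2*z^2)/∂z = 5*z
  coefficient of dy ∧ dz: ∂f_3/∂y - ∂f_2/∂z = ∂(x*z - 2*y^2)/∂y - ∂(z*(-2*x - y - 3*z))/∂z = 2*x - 3*y + 6*z
Assembling: d(omega) = (x - 2*z + 1) dx ∧ dy + (5*z) dx ∧ dz + (2*x - 3*y + 6*z) dy ∧ dz.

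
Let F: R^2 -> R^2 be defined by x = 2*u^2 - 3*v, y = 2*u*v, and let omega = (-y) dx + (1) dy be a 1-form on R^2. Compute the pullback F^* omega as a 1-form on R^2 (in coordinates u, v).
F^* omega = (2*v*(1 - 4*u^2)) du + (2*u*(3*v + 1)) dv

Using F^*(f dg) = (f ∘ F) d(g ∘ F), substitute each coordinate x_i by F_i(u, v) in f_i, and replace dx_i by d F_i = (∂F_i/∂u) du + (∂F_i/∂v) dv.
  For the x component: f_1(F) = -2*u*v; d F_1 = (4*u) du + (-3) dv
  For the y component: f_2(F) = 1; d F_2 = (2*v) du + (2*u) dv
Combining and collecting du, dv coefficients:
  coeff of du: 2*v*(1 - 4*u^2)
  coeff of dv: 2*u*(3*v + 1)
F^* omega = (2*v*(1 - 4*u^2)) du + (2*u*(3*v + 1)) dv.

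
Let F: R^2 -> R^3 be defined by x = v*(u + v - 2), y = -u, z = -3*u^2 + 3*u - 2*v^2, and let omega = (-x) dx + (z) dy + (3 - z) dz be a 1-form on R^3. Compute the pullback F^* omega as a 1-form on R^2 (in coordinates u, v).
F^* omega = (-18*u^3 + 30*u^2 - 13*u*v^2 - 30*u - v^3 + 10*v^2 + 9) du + (v*(-13*u^2 - 3*u*v + 16*u - 10*v^2 + 6*v - 16)) dv

Using F^*(f dg) = (f ∘ F) d(g ∘ F), substitute each coordinate x_i by F_i(u, v) in f_i, and replace dx_i by d F_i = (∂F_i/∂u) du + (∂F_i/∂v) dv.
  For the x component: f_1(F) = v*(-u - v + 2); d F_1 = (v) du + (u + 2*v - 2) dv
  For the y component: f_2(F) = -3*u^2 + 3*u - 2*v^2; d F_2 = (-1) du + (0) dv
  For the z component: f_3(F) = 3*u^2 - 3*u + 2*v^2 + 3; d F_3 = (3 - 6*u) du + (-4*v) dv
Combining and collecting du, dv coefficients:
  coeff of du: -18*u^3 + 30*u^2 - 13*u*v^2 - 30*u - v^3 + 10*v^2 + 9
  coeff of dv: v*(-13*u^2 - 3*u*v + 16*u - 10*v^2 + 6*v - 16)
F^* omega = (-18*u^3 + 30*u^2 - 13*u*v^2 - 30*u - v^3 + 10*v^2 + 9) du + (v*(-13*u^2 - 3*u*v + 16*u - 10*v^2 + 6*v - 16)) dv.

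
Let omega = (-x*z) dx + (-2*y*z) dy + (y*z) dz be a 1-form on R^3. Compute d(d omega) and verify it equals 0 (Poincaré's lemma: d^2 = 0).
d(d omega) = 0

Step 1: d omega = sum_{i<j} (∂f_j/∂x_i - ∂f_i/∂x_j) dx_i ∧ dx_j:
  coeff of dx ∧ dy: 0
  coeff of dx ∧ dz: x
  coeff of dy ∧ dz: 2*y + z
Step 2: Apply d again to each 2-form coefficient. The only possible 3-form in R^3 is dx ∧ dy ∧ dz, with coefficient
  ∂(coeff of dy∧dz)/∂x - ∂(coeff of dx∧dz)/∂y + ∂(coeff of dx∧dy)/∂z
  = ∂/∂x (2*y + z) - ∂/∂y (x) + ∂/∂z (0).
Each of these terms simplifies to sums of mixed partials that cancel in pairs. The result is 0 (by equality of mixed partials for smooth functions — Schwarz / Clairaut).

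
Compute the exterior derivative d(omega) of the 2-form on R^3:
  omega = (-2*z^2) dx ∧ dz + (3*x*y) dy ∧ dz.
d(omega) = (3*y) dx ∧ dy ∧ dz

For a 2-form omega = sum_{i<j} g_{ij} dx_i ∧ dx_j, the exterior derivative is
  d(omega) = sum_{i<j} d(g_{ij}) ∧ dx_i ∧ dx_j = sum_{i<j, k} (∂g_{ij}/∂x_k) dx_k ∧ dx_i ∧ dx_j.
Expand each term, using dx_k ∧ dx_i ∧ dx_j = sgn(permutation) dx_{(a)} ∧ dx_{(b)} ∧ dx_{(c)} with (a < b < c) sorted:
  d(3*x*y) includes (∂/∂x)(3*x*y) dx = (3*y) dx, which multiplied by dy ∧ dz gives (3*y) dx ∧ dy ∧ dz
Collecting like 3-forms: d(omega) = (3*y) dx ∧ dy ∧ dz.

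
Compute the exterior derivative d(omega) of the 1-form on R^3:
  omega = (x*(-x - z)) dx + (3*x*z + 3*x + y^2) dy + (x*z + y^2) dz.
d(omega) = (3*z + 3) dx ∧ dy + (x + z) dx ∧ dz + (-3*x + 2*y) dy ∧ dz

For a 1-form omega = sum_i f_i dx_i, the exterior derivative is
  d(omega) = sum_{i < j} (∂f_j/∂x_i - ∂f_i/∂x_j) dx_i ∧ dx_j.
  coefficient of dx ∧ dy: ∂f_2/∂x - ∂f_1/∂y = ∂(3*x*z + 3*x + y^2)/∂x - ∂(x*(-x - z))/∂y = 3*z + 3
  coefficient of dx ∧ dz: ∂f_3/∂x - ∂f_1/∂z = ∂(x*z + y^2)/∂x - ∂(x*(-x - z))/∂z = x + z
  coefficient of dy ∧ dz: ∂f_3/∂y - ∂f_2/∂z = ∂(x*z + y^2)/∂y - ∂(3*x*z + 3*x + y^2)/∂z = -3*x + 2*y
Assembling: d(omega) = (3*z + 3) dx ∧ dy + (x + z) dx ∧ dz + (-3*x + 2*y) dy ∧ dz.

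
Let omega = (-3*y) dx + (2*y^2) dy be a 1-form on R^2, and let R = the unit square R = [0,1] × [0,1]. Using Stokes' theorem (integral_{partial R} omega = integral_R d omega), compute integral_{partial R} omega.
integral_(partial R) omega = 3

Stokes: integral_partial_R omega = integral_R d omega with d omega = (∂Q/∂x - ∂P/∂y) dx ∧ dy.
  ∂Q/∂x = 0
  ∂P/∂y = -3
  integrand = ∂Q/∂x - ∂P/∂y = 3.
Integrating over R: integral_0^1 integral_0^1 (3) dx dy = 3.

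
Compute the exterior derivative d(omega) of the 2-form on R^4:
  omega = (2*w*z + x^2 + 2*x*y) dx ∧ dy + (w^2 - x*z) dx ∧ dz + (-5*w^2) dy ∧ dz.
d(omega) = (2*w) dx ∧ dy ∧ dz + (2*z) dx ∧ dy ∧ dw + (2*w) dx ∧ dz ∧ dw + (-10*w) dy ∧ dz ∧ dw

For a 2-form omega = sum_{i<j} g_{ij} dx_i ∧ dx_j, the exterior derivative is
  d(omega) = sum_{i<j} d(g_{ij}) ∧ dx_i ∧ dx_j = sum_{i<j, k} (∂g_{ij}/∂x_k) dx_k ∧ dx_i ∧ dx_j.
Expand each term, using dx_k ∧ dx_i ∧ dx_j = sgn(permutation) dx_{(a)} ∧ dx_{(b)} ∧ dx_{(c)} with (a < b < c) sorted:
  d(2*w*z + x^2 + 2*x*y) includes (∂/∂z)(2*w*z + x^2 + 2*x*y) dz = (2*w) dz, which multiplied by dx ∧ dy gives (2*w) dx ∧ dy ∧ dz
  d(2*w*z + x^2 + 2*x*y) includes (∂/∂w)(2*w*z + x^2 + 2*x*y) dw = (2*z) dw, which multiplied by dx ∧ dy gives (2*z) dx ∧ dy ∧ dw
  d(w^2 - x*z) includes (∂/∂w)(w^2 - x*z) dw = (2*w) dw, which multiplied by dx ∧ dz gives (2*w) dx ∧ dz ∧ dw
  d(-5*w^2) includes (∂/∂w)(-5*w^2) dw = (-10*w) dw, which multiplied by dy ∧ dz gives (-10*w) dy ∧ dz ∧ dw
Collecting like 3-forms: d(omega) = (2*w) dx ∧ dy ∧ dz + (2*z) dx ∧ dy ∧ dw + (2*w) dx ∧ dz ∧ dw + (-10*w) dy ∧ dz ∧ dw.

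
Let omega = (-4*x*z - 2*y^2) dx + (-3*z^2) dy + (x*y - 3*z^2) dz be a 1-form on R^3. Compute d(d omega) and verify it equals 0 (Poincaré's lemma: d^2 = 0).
d(d omega) = 0

Step 1: d omega = sum_{i<j} (∂f_j/∂x_i - ∂f_i/∂x_j) dx_i ∧ dx_j:
  coeff of dx ∧ dy: 4*y
  coeff of dx ∧ dz: 4*x + y
  coeff of dy ∧ dz: x + 6*z
Step 2: Apply d again to each 2-form coefficient. The only possible 3-form in R^3 is dx ∧ dy ∧ dz, with coefficient
  ∂(coeff of dy∧dz)/∂x - ∂(coeff of dx∧dz)/∂y + ∂(coeff of dx∧dy)/∂z
  = ∂/∂x (x + 6*z) - ∂/∂y (4*x + y) + ∂/∂z (4*y).
Each of these terms simplifies to sums of mixed partials that cancel in pairs. The result is 0 (by equality of mixed partials for smooth functions — Schwarz / Clairaut).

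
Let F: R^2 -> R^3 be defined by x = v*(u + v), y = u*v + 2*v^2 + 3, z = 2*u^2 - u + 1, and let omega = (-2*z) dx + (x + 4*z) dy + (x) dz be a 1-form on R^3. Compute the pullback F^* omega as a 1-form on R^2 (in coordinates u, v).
F^* omega = (v*(8*u^2 + 5*u*v - 3*u + v^2 - v + 2)) du + (4*u^3 + 25*u^2*v - 2*u^2 + 5*u*v^2 - 12*u*v + 2*u + 4*v^3 + 12*v) dv

Using F^*(f dg) = (f ∘ F) d(g ∘ F), substitute each coordinate x_i by F_i(u, v) in f_i, and replace dx_i by d F_i = (∂F_i/∂u) du + (∂F_i/∂v) dv.
  For the x component: f_1(F) = -4*u^2 + 2*u - 2; d F_1 = (v) du + (u + 2*v) dv
  For the y component: f_2(F) = 8*u^2 + u*v - 4*u + v^2 + 4; d F_2 = (v) du + (u + 4*v) dv
  For the z component: f_3(F) = v*(u + v); d F_3 = (4*u - 1) du + (0) dv
Combining and collecting du, dv coefficients:
  coeff of du: v*(8*u^2 + 5*u*v - 3*u + v^2 - v + 2)
  coeff of dv: 4*u^3 + 25*u^2*v - 2*u^2 + 5*u*v^2 - 12*u*v + 2*u + 4*v^3 + 12*v
F^* omega = (v*(8*u^2 + 5*u*v - 3*u + v^2 - v + 2)) du + (4*u^3 + 25*u^2*v - 2*u^2 + 5*u*v^2 - 12*u*v + 2*u + 4*v^3 + 12*v) dv.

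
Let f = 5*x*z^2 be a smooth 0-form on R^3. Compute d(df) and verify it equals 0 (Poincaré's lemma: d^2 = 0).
d(df) = 0

Step 1: df = sum_i (∂f/∂x_i) dx_i = (5*z^2) dx + (0) dy + (10*x*z) dz.
Step 2: Apply d again. Using the 1-form formula, the coefficient of dx ∧ dy in d(df) is ∂^2 f/∂x ∂y - ∂^2 f/∂y ∂x = (0) - (0) = 0 (equality of mixed partials for smooth f).
Similarly for dx ∧ dz and dy ∧ dz — all coefficients vanish. So d(df) = 0.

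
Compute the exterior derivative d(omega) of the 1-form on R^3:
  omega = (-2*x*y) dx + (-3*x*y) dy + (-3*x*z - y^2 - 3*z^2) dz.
d(omega) = (2*x - 3*y) dx ∧ dy + (-3*z) dx ∧ dz + (-2*y) dy ∧ dz

For a 1-form omega = sum_i f_i dx_i, the exterior derivative is
  d(omega) = sum_{i < j} (∂f_j/∂x_i - ∂f_i/∂x_j) dx_i ∧ dx_j.
  coefficient of dx ∧ dy: ∂f_2/∂x - ∂f_1/∂y = ∂(-3*x*y)/∂x - ∂(-2*x*y)/∂y = 2*x - 3*y
  coefficient of dx ∧ dz: ∂f_3/∂x - ∂f_1/∂z = ∂(-3*x*z - y^2 - 3*z^2)/∂x - ∂(-2*x*y)/∂z = -3*z
  coefficient of dy ∧ dz: ∂f_3/∂y - ∂f_2/∂z = ∂(-3*x*z - y^2 - 3*z^2)/∂y - ∂(-3*x*y)/∂z = -2*y
Assembling: d(omega) = (2*x - 3*y) dx ∧ dy + (-3*z) dx ∧ dz + (-2*y) dy ∧ dz.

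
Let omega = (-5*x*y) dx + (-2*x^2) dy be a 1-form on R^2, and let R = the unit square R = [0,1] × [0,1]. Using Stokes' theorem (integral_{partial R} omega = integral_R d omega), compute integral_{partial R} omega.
integral_(partial R) omega = 1/2

Stokes: integral_partial_R omega = integral_R d omega with d omega = (∂Q/∂x - ∂P/∂y) dx ∧ dy.
  ∂Q/∂x = -4*x
  ∂P/∂y = -5*x
  integrand = ∂Q/∂x - ∂P/∂y = x.
Integrating over R: integral_0^1 integral_0^1 (x) dx dy = 1/2.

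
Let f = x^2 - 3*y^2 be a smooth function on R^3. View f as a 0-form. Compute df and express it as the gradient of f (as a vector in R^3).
df = (2*x) dx + (-6*y) dy + (0) dz; grad f = (2*x, -6*y, 0)

For a 0-form f, d f = (∂f/∂x) dx + (∂f/∂y) dy + (∂f/∂z) dz. The components of the vector representation are exactly the entries of grad f in Cartesian coordinates:
  ∂f/∂x = 2*x
  ∂f/∂y = -6*y
  ∂f/∂z = 0.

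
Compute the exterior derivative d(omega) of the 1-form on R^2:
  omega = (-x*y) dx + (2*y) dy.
d(omega) = (x) dx ∧ dy

For a 1-form omega = sum_i f_i dx_i, the exterior derivative is
  d(omega) = sum_{i < j} (∂f_j/∂x_i - ∂f_i/∂x_j) dx_i ∧ dx_j.
  coefficient of dx ∧ dy: ∂f_2/∂x - ∂f_1/∂y = ∂(2*y)/∂x - ∂(-x*y)/∂y = x
Assembling: d(omega) = (x) dx ∧ dy.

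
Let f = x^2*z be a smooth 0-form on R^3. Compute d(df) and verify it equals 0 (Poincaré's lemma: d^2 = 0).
d(df) = 0

Step 1: df = sum_i (∂f/∂x_i) dx_i = (2*x*z) dx + (0) dy + (x^2) dz.
Step 2: Apply d again. Using the 1-form formula, the coefficient of dx ∧ dy in d(df) is ∂^2 f/∂x ∂y - ∂^2 f/∂y ∂x = (0) - (0) = 0 (equality of mixed partials for smooth f).
Similarly for dx ∧ dz and dy ∧ dz — all coefficients vanish. So d(df) = 0.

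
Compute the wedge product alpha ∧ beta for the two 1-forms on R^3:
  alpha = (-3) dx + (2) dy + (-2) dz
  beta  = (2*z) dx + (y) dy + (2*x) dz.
alpha ∧ beta = (-3*y - 4*z) dx ∧ dy + (-6*x + 4*z) dx ∧ dz + (4*x + 2*y) dy ∧ dz

Distribute the wedge, using dx_i ∧ dx_j = -dx_j ∧ dx_i and dx_i ∧ dx_i = 0. For each pair (i, j) with i < j, the coefficient of dx_i ∧ dx_j in alpha ∧ beta is (alpha_i * beta_j - alpha_j * beta_i). Collecting: alpha ∧ beta = (-3*y - 4*z) dx ∧ dy + (-6*x + 4*z) dx ∧ dz + (4*x + 2*y) dy ∧ dz.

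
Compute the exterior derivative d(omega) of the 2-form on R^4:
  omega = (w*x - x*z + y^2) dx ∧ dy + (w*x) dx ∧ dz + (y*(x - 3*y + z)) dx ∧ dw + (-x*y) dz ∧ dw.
d(omega) = (-x) dx ∧ dy ∧ dz + (6*y - z) dx ∧ dy ∧ dw + (x - 2*y) dx ∧ dz ∧ dw + (-x) dy ∧ dz ∧ dw

For a 2-form omega = sum_{i<j} g_{ij} dx_i ∧ dx_j, the exterior derivative is
  d(omega) = sum_{i<j} d(g_{ij}) ∧ dx_i ∧ dx_j = sum_{i<j, k} (∂g_{ij}/∂x_k) dx_k ∧ dx_i ∧ dx_j.
Expand each term, using dx_k ∧ dx_i ∧ dx_j = sgn(permutation) dx_{(a)} ∧ dx_{(b)} ∧ dx_{(c)} with (a < b < c) sorted:
  d(w*x - x*z + y^2) includes (∂/∂z)(w*x - x*z + y^2) dz = (-x) dz, which multiplied by dx ∧ dy gives (-x) dx ∧ dy ∧ dz
  d(w*x - x*z + y^2) includes (∂/∂w)(w*x - x*z + y^2) dw = (x) dw, which multiplied by dx ∧ dy gives (x) dx ∧ dy ∧ dw
  d(w*x) includes (∂/∂w)(w*x) dw = (x) dw, which multiplied by dx ∧ dz gives (x) dx ∧ dz ∧ dw
  d(y*(x - 3*y + z)) includes (∂/∂y)(y*(x - 3*y + z)) dy = (x - 6*y + z) dy, which multiplied by dx ∧ dw gives (-x + 6*y - z) dx ∧ dy ∧ dw
  d(y*(x - 3*y + z)) includes (∂/∂z)(y*(x - 3*y + z)) dz = (y) dz, which multiplied by dx ∧ dw gives (-y) dx ∧ dz ∧ dw
  d(-x*y) includes (∂/∂x)(-x*y) dx = (-y) dx, which multiplied by dz ∧ dw gives (-y) dx ∧ dz ∧ dw
  d(-x*y) includes (∂/∂y)(-x*y) dy = (-x) dy, which multiplied by dz ∧ dw gives (-x) dy ∧ dz ∧ dw
Collecting like 3-forms: d(omega) = (-x) dx ∧ dy ∧ dz + (6*y - z) dx ∧ dy ∧ dw + (x - 2*y) dx ∧ dz ∧ dw + (-x) dy ∧ dz ∧ dw.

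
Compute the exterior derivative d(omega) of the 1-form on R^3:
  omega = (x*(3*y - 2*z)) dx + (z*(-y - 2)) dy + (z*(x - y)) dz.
d(omega) = (-3*x) dx ∧ dy + (2*x + z) dx ∧ dz + (y - z + 2) dy ∧ dz

For a 1-form omega = sum_i f_i dx_i, the exterior derivative is
  d(omega) = sum_{i < j} (∂f_j/∂x_i - ∂f_i/∂x_j) dx_i ∧ dx_j.
  coefficient of dx ∧ dy: ∂f_2/∂x - ∂f_1/∂y = ∂(z*(-y - 2))/∂x - ∂(x*(3*y - 2*z))/∂y = -3*x
  coefficient of dx ∧ dz: ∂f_3/∂x - ∂f_1/∂z = ∂(z*(x - y))/∂x - ∂(x*(3*y - 2*z))/∂z = 2*x + z
  coefficient of dy ∧ dz: ∂f_3/∂y - ∂f_2/∂z = ∂(z*(x - y))/∂y - ∂(z*(-y - 2))/∂z = y - z + 2
Assembling: d(omega) = (-3*x) dx ∧ dy + (2*x + z) dx ∧ dz + (y - z + 2) dy ∧ dz.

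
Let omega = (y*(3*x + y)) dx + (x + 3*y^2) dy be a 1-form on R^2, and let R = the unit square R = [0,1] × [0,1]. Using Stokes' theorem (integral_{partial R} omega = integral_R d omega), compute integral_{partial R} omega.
integral_(partial R) omega = -3/2

Stokes: integral_partial_R omega = integral_R d omega with d omega = (∂Q/∂x - ∂P/∂y) dx ∧ dy.
  ∂Q/∂x = 1
  ∂P/∂y = 3*x + 2*y
  integrand = ∂Q/∂x - ∂P/∂y = -3*x - 2*y + 1.
Integrating over R: integral_0^1 integral_0^1 (-3*x - 2*y + 1) dx dy = -3/2.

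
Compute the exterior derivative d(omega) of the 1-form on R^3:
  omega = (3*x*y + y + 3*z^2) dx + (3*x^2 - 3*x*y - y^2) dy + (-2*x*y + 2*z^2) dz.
d(omega) = (3*x - 3*y - 1) dx ∧ dy + (-2*y - 6*z) dx ∧ dz + (-2*x) dy ∧ dz

For a 1-form omega = sum_i f_i dx_i, the exterior derivative is
  d(omega) = sum_{i < j} (∂f_j/∂x_i - ∂f_i/∂x_j) dx_i ∧ dx_j.
  coefficient of dx ∧ dy: ∂f_2/∂x - ∂f_1/∂y = ∂(3*x^2 - 3*x*y - y^2)/∂x - ∂(3*x*y + y + 3*z^2)/∂y = 3*x - 3*y - 1
  coefficient of dx ∧ dz: ∂f_3/∂x - ∂f_1/∂z = ∂(-2*x*y + 2*z^2)/∂x - ∂(3*x*y + y + 3*z^2)/∂z = -2*y - 6*z
  coefficient of dy ∧ dz: ∂f_3/∂y - ∂f_2/∂z = ∂(-2*x*y + 2*z^2)/∂y - ∂(3*x^2 - 3*x*y - y^2)/∂z = -2*x
Assembling: d(omega) = (3*x - 3*y - 1) dx ∧ dy + (-2*y - 6*z) dx ∧ dz + (-2*x) dy ∧ dz.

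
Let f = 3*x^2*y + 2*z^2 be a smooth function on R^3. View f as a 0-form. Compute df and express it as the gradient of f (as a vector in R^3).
df = (6*x*y) dx + (3*x^2) dy + (4*z) dz; grad f = (6*x*y, 3*x^2, 4*z)

For a 0-form f, d f = (∂f/∂x) dx + (∂f/∂y) dy + (∂f/∂z) dz. The components of the vector representation are exactly the entries of grad f in Cartesian coordinates:
  ∂f/∂x = 6*x*y
  ∂f/∂y = 3*x^2
  ∂f/∂z = 4*z.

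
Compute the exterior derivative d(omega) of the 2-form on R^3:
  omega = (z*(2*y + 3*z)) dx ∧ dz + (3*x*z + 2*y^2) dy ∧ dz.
d(omega) = (z) dx ∧ dy ∧ dz

For a 2-form omega = sum_{i<j} g_{ij} dx_i ∧ dx_j, the exterior derivative is
  d(omega) = sum_{i<j} d(g_{ij}) ∧ dx_i ∧ dx_j = sum_{i<j, k} (∂g_{ij}/∂x_k) dx_k ∧ dx_i ∧ dx_j.
Expand each term, using dx_k ∧ dx_i ∧ dx_j = sgn(permutation) dx_{(a)} ∧ dx_{(b)} ∧ dx_{(c)} with (a < b < c) sorted:
  d(z*(2*y + 3*z)) includes (∂/∂y)(z*(2*y + 3*z)) dy = (2*z) dy, which multiplied by dx ∧ dz gives (-2*z) dx ∧ dy ∧ dz
  d(3*x*z + 2*y^2) includes (∂/∂x)(3*x*z + 2*y^2) dx = (3*z) dx, which multiplied by dy ∧ dz gives (3*z) dx ∧ dy ∧ dz
Collecting like 3-forms: d(omega) = (z) dx ∧ dy ∧ dz.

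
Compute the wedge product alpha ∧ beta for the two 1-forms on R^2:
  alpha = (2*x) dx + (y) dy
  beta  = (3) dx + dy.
alpha ∧ beta = (2*x - 3*y) dx ∧ dy

Distribute the wedge, using dx_i ∧ dx_j = -dx_j ∧ dx_i and dx_i ∧ dx_i = 0. For each pair (i, j) with i < j, the coefficient of dx_i ∧ dx_j in alpha ∧ beta is (alpha_i * beta_j - alpha_j * beta_i). Collecting: alpha ∧ beta = (2*x - 3*y) dx ∧ dy.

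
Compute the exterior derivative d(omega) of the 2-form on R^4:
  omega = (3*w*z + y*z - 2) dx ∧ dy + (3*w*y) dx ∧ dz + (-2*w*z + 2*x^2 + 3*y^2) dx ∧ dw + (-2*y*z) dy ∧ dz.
d(omega) = (y) dx ∧ dy ∧ dz + (-6*y + 3*z) dx ∧ dy ∧ dw + (2*w + 3*y) dx ∧ dz ∧ dw

For a 2-form omega = sum_{i<j} g_{ij} dx_i ∧ dx_j, the exterior derivative is
  d(omega) = sum_{i<j} d(g_{ij}) ∧ dx_i ∧ dx_j = sum_{i<j, k} (∂g_{ij}/∂x_k) dx_k ∧ dx_i ∧ dx_j.
Expand each term, using dx_k ∧ dx_i ∧ dx_j = sgn(permutation) dx_{(a)} ∧ dx_{(b)} ∧ dx_{(c)} with (a < b < c) sorted:
  d(3*w*z + y*z - 2) includes (∂/∂z)(3*w*z + y*z - 2) dz = (3*w + y) dz, which multiplied by dx ∧ dy gives (3*w + y) dx ∧ dy ∧ dz
  d(3*w*z + y*z - 2) includes (∂/∂w)(3*w*z + y*z - 2) dw = (3*z) dw, which multiplied by dx ∧ dy gives (3*z) dx ∧ dy ∧ dw
  d(3*w*y) includes (∂/∂y)(3*w*y) dy = (3*w) dy, which multiplied by dx ∧ dz gives (-3*w) dx ∧ dy ∧ dz
  d(3*w*y) includes (∂/∂w)(3*w*y) dw = (3*y) dw, which multiplied by dx ∧ dz gives (3*y) dx ∧ dz ∧ dw
  d(-2*w*z + 2*x^2 + 3*y^2) includes (∂/∂y)(-2*w*z + 2*x^2 + 3*y^2) dy = (6*y) dy, which multiplied by dx ∧ dw gives (-6*y) dx ∧ dy ∧ dw
  d(-2*w*z + 2*x^2 + 3*y^2) includes (∂/∂z)(-2*w*z + 2*x^2 + 3*y^2) dz = (-2*w) dz, which multiplied by dx ∧ dw gives (2*w) dx ∧ dz ∧ dw
Collecting like 3-forms: d(omega) = (y) dx ∧ dy ∧ dz + (-6*y + 3*z) dx ∧ dy ∧ dw + (2*w + 3*y) dx ∧ dz ∧ dw.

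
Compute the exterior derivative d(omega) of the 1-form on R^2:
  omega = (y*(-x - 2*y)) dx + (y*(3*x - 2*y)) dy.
d(omega) = (x + 7*y) dx ∧ dy

For a 1-form omega = sum_i f_i dx_i, the exterior derivative is
  d(omega) = sum_{i < j} (∂f_j/∂x_i - ∂f_i/∂x_j) dx_i ∧ dx_j.
  coefficient of dx ∧ dy: ∂f_2/∂x - ∂f_1/∂y = ∂(y*(3*x - 2*y))/∂x - ∂(y*(-x - 2*y))/∂y = x + 7*y
Assembling: d(omega) = (x + 7*y) dx ∧ dy.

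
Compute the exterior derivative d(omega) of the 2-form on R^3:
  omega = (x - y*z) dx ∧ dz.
d(omega) = (z) dx ∧ dy ∧ dz

For a 2-form omega = sum_{i<j} g_{ij} dx_i ∧ dx_j, the exterior derivative is
  d(omega) = sum_{i<j} d(g_{ij}) ∧ dx_i ∧ dx_j = sum_{i<j, k} (∂g_{ij}/∂x_k) dx_k ∧ dx_i ∧ dx_j.
Expand each term, using dx_k ∧ dx_i ∧ dx_j = sgn(permutation) dx_{(a)} ∧ dx_{(b)} ∧ dx_{(c)} with (a < b < c) sorted:
  d(x - y*z) includes (∂/∂y)(x - y*z) dy = (-z) dy, which multiplied by dx ∧ dz gives (z) dx ∧ dy ∧ dz
Collecting like 3-forms: d(omega) = (z) dx ∧ dy ∧ dz.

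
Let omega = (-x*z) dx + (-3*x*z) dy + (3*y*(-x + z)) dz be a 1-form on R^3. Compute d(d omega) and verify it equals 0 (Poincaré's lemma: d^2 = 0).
d(d omega) = 0

Step 1: d omega = sum_{i<j} (∂f_j/∂x_i - ∂f_i/∂x_j) dx_i ∧ dx_j:
  coeff of dx ∧ dy: -3*z
  coeff of dx ∧ dz: x - 3*y
  coeff of dy ∧ dz: 3*z
Step 2: Apply d again to each 2-form coefficient. The only possible 3-form in R^3 is dx ∧ dy ∧ dz, with coefficient
  ∂(coeff of dy∧dz)/∂x - ∂(coeff of dx∧dz)/∂y + ∂(coeff of dx∧dy)/∂z
  = ∂/∂x (3*z) - ∂/∂y (x - 3*y) + ∂/∂z (-3*z).
Each of these terms simplifies to sums of mixed partials that cancel in pairs. The result is 0 (by equality of mixed partials for smooth functions — Schwarz / Clairaut).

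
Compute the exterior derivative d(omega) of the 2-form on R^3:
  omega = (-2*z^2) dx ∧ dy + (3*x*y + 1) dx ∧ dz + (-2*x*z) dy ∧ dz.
d(omega) = (-3*x - 6*z) dx ∧ dy ∧ dz

For a 2-form omega = sum_{i<j} g_{ij} dx_i ∧ dx_j, the exterior derivative is
  d(omega) = sum_{i<j} d(g_{ij}) ∧ dx_i ∧ dx_j = sum_{i<j, k} (∂g_{ij}/∂x_k) dx_k ∧ dx_i ∧ dx_j.
Expand each term, using dx_k ∧ dx_i ∧ dx_j = sgn(permutation) dx_{(a)} ∧ dx_{(b)} ∧ dx_{(c)} with (a < b < c) sorted:
  d(-2*z^2) includes (∂/∂z)(-2*z^2) dz = (-4*z) dz, which multiplied by dx ∧ dy gives (-4*z) dx ∧ dy ∧ dz
  d(3*x*y + 1) includes (∂/∂y)(3*x*y + 1) dy = (3*x) dy, which multiplied by dx ∧ dz gives (-3*x) dx ∧ dy ∧ dz
  d(-2*x*z) includes (∂/∂x)(-2*x*z) dx = (-2*z) dx, which multiplied by dy ∧ dz gives (-2*z) dx ∧ dy ∧ dz
Collecting like 3-forms: d(omega) = (-3*x - 6*z) dx ∧ dy ∧ dz.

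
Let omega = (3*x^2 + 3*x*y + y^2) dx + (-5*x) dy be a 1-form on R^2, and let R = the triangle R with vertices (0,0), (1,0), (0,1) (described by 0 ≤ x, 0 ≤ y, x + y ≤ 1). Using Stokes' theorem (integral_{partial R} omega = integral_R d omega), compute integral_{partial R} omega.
integral_(partial R) omega = -10/3

Stokes: integral_partial_R omega = integral_R d omega with d omega = (∂Q/∂x - ∂P/∂y) dx ∧ dy.
  ∂Q/∂x = -5
  ∂P/∂y = 3*x + 2*y
  integrand = ∂Q/∂x - ∂P/∂y = -3*x - 2*y - 5.
Integrating over R: integral_0^1 integral_0^{1-x} (-3*x - 2*y - 5) dy dx = -10/3.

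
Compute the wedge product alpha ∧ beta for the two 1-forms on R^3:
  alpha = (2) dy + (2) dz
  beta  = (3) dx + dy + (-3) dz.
alpha ∧ beta = (-6) dx ∧ dy + (-8) dy ∧ dz + (-6) dx ∧ dz

Distribute the wedge, using dx_i ∧ dx_j = -dx_j ∧ dx_i and dx_i ∧ dx_i = 0. For each pair (i, j) with i < j, the coefficient of dx_i ∧ dx_j in alpha ∧ beta is (alpha_i * beta_j - alpha_j * beta_i). Collecting: alpha ∧ beta = (-6) dx ∧ dy + (-8) dy ∧ dz + (-6) dx ∧ dz.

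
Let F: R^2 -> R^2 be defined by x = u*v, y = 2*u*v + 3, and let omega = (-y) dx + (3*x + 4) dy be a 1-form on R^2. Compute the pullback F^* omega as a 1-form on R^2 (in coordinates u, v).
F^* omega = (v*(4*u*v + 5)) du + (u*(4*u*v + 5)) dv

Using F^*(f dg) = (f ∘ F) d(g ∘ F), substitute each coordinate x_i by F_i(u, v) in f_i, and replace dx_i by d F_i = (∂F_i/∂u) du + (∂F_i/∂v) dv.
  For the x component: f_1(F) = -2*u*v - 3; d F_1 = (v) du + (u) dv
  For the y component: f_2(F) = 3*u*v + 4; d F_2 = (2*v) du + (2*u) dv
Combining and collecting du, dv coefficients:
  coeff of du: v*(4*u*v + 5)
  coeff of dv: u*(4*u*v + 5)
F^* omega = (v*(4*u*v + 5)) du + (u*(4*u*v + 5)) dv.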